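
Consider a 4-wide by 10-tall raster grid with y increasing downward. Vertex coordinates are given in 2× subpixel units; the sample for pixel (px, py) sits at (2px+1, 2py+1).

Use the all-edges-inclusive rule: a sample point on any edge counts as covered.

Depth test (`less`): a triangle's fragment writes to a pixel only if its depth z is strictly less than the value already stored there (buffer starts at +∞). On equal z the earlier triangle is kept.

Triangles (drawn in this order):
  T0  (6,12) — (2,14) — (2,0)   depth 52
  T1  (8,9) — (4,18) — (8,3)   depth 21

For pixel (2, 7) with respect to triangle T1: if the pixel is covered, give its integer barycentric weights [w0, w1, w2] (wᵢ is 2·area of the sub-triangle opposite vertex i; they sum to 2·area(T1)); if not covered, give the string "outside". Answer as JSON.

T0:
  2·area = 56
  edge (6, 12)→(2, 14): d=(-4,2) inclusive
  edge (2, 14)→(2, 0): d=(0,-14) inclusive
  edge (2, 0)→(6, 12): d=(4,12) inclusive
    (1,1)@(3, 3): e=[42,14,0] → X  [on edge]
    (2,1)@(5, 3): e=[38,42,-24] → .
    (1,2)@(3, 5): e=[34,14,8] → X
    (2,2)@(5, 5): e=[30,42,-16] → .
    (1,3)@(3, 7): e=[26,14,16] → X
    (2,3)@(5, 7): e=[22,42,-8] → .
    (1,4)@(3, 9): e=[18,14,24] → X
    (2,4)@(5, 9): e=[14,42,0] → X  [on edge]
    (3,4)@(7, 9): e=[10,70,-24] → .
    (1,5)@(3, 11): e=[10,14,32] → X
    (3,5)@(7, 11): e=[2,70,-16] → .
    (1,6)@(3, 13): e=[2,14,40] → X
    (3,7)@(7, 15): e=[-14,70,0] → .  [on edge]
  covered (8 px):
    . . . .
    . X . .
    . X . .
    . X . .
    . X X .
    . X X .
    . X . .
    . . . .
    . . . .
    . . . .
T1:
  2·area = 24
  edge (8, 9)→(4, 18): d=(-4,9) inclusive
  edge (4, 18)→(8, 3): d=(4,-15) inclusive
  edge (8, 3)→(8, 9): d=(0,6) inclusive
    (3,3)@(7, 7): e=[17,1,6] → X
    (3,4)@(7, 9): e=[9,9,6] → X
    (3,5)@(7, 11): e=[1,17,6] → X
    (3,6)@(7, 13): e=[-7,25,6] → .
    (2,7)@(5, 15): e=[3,3,18] → X
    (3,7)@(7, 15): e=[-15,33,6] → .
    (2,8)@(5, 17): e=[-5,11,18] → .
  covered (4 px):
    . . . .
    . . . .
    . . . .
    . . . X
    . . . X
    . . . X
    . . . .
    . . X .
    . . . .
    . . . .

Result: [3,18,3]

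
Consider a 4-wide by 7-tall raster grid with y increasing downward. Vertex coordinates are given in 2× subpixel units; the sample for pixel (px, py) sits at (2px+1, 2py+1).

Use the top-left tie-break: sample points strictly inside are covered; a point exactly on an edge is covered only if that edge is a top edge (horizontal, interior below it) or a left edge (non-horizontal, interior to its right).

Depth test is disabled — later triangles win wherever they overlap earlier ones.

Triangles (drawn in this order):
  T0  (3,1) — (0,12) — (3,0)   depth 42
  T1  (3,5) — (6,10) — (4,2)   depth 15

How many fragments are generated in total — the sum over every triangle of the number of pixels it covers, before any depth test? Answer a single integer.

T0:
  2·area = 3
  edge (3, 1)→(0, 12): d=(-3,11) right/bottom  bias=-1
  edge (0, 12)→(3, 0): d=(3,-12) top-left  bias=+0
  edge (3, 0)→(3, 1): d=(0,1) right/bottom  bias=-1
    (1,0)@(3, 1): e=[0,3,0] → ·  [on edge]
    (1,1)@(3, 3): e=[-6,9,0] → ·  [on edge]
    (1,2)@(3, 5): e=[-12,15,0] → ·  [on edge]
    (1,3)@(3, 7): e=[-18,21,0] → ·  [on edge]
    (1,4)@(3, 9): e=[-24,27,0] → ·  [on edge]
    (1,5)@(3, 11): e=[-30,33,0] → ·  [on edge]
    (1,6)@(3, 13): e=[-36,39,0] → ·  [on edge]
  covered (0 px):
    · · · ·
    · · · ·
    · · · ·
    · · · ·
    · · · ·
    · · · ·
    · · · ·
T1:
  2·area = 14  (B↔C swapped to make it positive)
  edge (3, 5)→(4, 2): d=(1,-3) top-left  bias=+0
  edge (4, 2)→(6, 10): d=(2,8) right/bottom  bias=-1
  edge (6, 10)→(3, 5): d=(-3,-5) top-left  bias=+0
    (1,2)@(3, 5): e=[0,14,0] → █  [on edge]
    (2,2)@(5, 5): e=[6,-2,10] → ·
    (1,3)@(3, 7): e=[2,18,-6] → ·
    (2,3)@(5, 7): e=[8,2,4] → █
    (3,3)@(7, 7): e=[14,-14,14] → ·
    (2,4)@(5, 9): e=[10,6,-2] → ·
    (0,5)@(1, 11): e=[0,42,-28] → ·  [on edge]
  covered (2 px):
    · · · ·
    · · · ·
    · █ · ·
    · · █ ·
    · · · ·
    · · · ·
    · · · ·

Answer: 2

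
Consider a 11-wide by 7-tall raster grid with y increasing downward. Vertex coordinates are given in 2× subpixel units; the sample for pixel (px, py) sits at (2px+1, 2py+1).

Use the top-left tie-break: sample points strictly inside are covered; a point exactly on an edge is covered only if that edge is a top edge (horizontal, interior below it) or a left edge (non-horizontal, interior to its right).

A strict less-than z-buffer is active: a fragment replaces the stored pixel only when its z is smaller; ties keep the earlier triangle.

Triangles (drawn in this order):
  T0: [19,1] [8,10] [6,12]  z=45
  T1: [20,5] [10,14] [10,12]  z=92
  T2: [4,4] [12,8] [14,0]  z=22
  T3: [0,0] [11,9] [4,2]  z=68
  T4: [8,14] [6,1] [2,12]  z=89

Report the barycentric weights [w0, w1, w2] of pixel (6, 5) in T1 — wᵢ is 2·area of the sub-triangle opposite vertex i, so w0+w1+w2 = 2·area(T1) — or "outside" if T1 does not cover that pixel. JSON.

T0:
  2·area = 4  (B↔C swapped to make it positive)
  edge (19, 1)→(6, 12): d=(-13,11) right/bottom  bias=-1
  edge (6, 12)→(8, 10): d=(2,-2) top-left  bias=+0
  edge (8, 10)→(19, 1): d=(11,-9) top-left  bias=+0
    (8,0)@(17, 1): e=[22,0,-18] → ·  [on edge]
    (9,0)@(19, 1): e=[0,4,0] → ·  [on edge]
    (7,1)@(15, 3): e=[18,0,-14] → ·  [on edge]
    (6,2)@(13, 5): e=[14,0,-10] → ·  [on edge]
    (5,3)@(11, 7): e=[10,0,-6] → ·  [on edge]
    (4,4)@(9, 9): e=[6,0,-2] → ·  [on edge]
    (3,5)@(7, 11): e=[2,0,2] → #  [on edge]
    (4,5)@(9, 11): e=[-20,4,20] → ·
    (2,6)@(5, 13): e=[-2,0,6] → ·  [on edge]
    (3,6)@(7, 13): e=[-24,4,24] → ·
  covered (1 px):
    · · · · · · · · · · ·
    · · · · · · · · · · ·
    · · · · · · · · · · ·
    · · · · · · · · · · ·
    · · · · · · · · · · ·
    · · · # · · · · · · ·
    · · · · · · · · · · ·
T1:
  2·area = 20
  edge (20, 5)→(10, 14): d=(-10,9) right/bottom  bias=-1
  edge (10, 14)→(10, 12): d=(0,-2) top-left  bias=+0
  edge (10, 12)→(20, 5): d=(10,-7) top-left  bias=+0
    (7,4)@(15, 9): e=[5,10,5] → #
    (8,4)@(17, 9): e=[-13,14,19] → ·
    (6,5)@(13, 11): e=[3,6,11] → #
    (7,5)@(15, 11): e=[-15,10,25] → ·
    (5,6)@(11, 13): e=[1,2,17] → #
    (6,6)@(13, 13): e=[-17,6,31] → ·
  covered (3 px):
    · · · · · · · · · · ·
    · · · · · · · · · · ·
    · · · · · · · · · · ·
    · · · · · · · · · · ·
    · · · · · · · # · · ·
    · · · · · · # · · · ·
    · · · · · # · · · · ·
T2:
  2·area = 72  (B↔C swapped to make it positive)
  edge (4, 4)→(14, 0): d=(10,-4) top-left  bias=+0
  edge (14, 0)→(12, 8): d=(-2,8) right/bottom  bias=-1
  edge (12, 8)→(4, 4): d=(-8,-4) top-left  bias=+0
    (6,0)@(13, 1): e=[6,6,60] → #
    (7,0)@(15, 1): e=[14,-10,68] → ·
    (3,1)@(7, 3): e=[2,50,20] → #
    (4,1)@(9, 3): e=[10,34,28] → #
    (5,1)@(11, 3): e=[18,18,36] → #
    (7,1)@(15, 3): e=[34,-14,52] → ·
    (3,2)@(7, 5): e=[22,46,4] → #
    (6,2)@(13, 5): e=[46,-2,28] → ·
    (3,3)@(7, 7): e=[42,42,-12] → ·
    (4,3)@(9, 7): e=[50,26,-4] → ·
    (5,3)@(11, 7): e=[58,10,4] → #
    (6,3)@(13, 7): e=[66,-6,12] → ·
  covered (9 px):
    · · · · · · # · · · ·
    · · · # # # # · · · ·
    · · · # # # · · · · ·
    · · · · · # · · · · ·
    · · · · · · · · · · ·
    · · · · · · · · · · ·
    · · · · · · · · · · ·
T3:
  2·area = 14  (B↔C swapped to make it positive)
  edge (0, 0)→(4, 2): d=(4,2) right/bottom  bias=-1
  edge (4, 2)→(11, 9): d=(7,7) right/bottom  bias=-1
  edge (11, 9)→(0, 0): d=(-11,-9) top-left  bias=+0
    (1,0)@(3, 1): e=[-2,0,16] → ·  [on edge]
    (2,1)@(5, 3): e=[2,0,12] → ·  [on edge]
    (3,2)@(7, 5): e=[6,0,8] → ·  [on edge]
    (4,3)@(9, 7): e=[10,0,4] → ·  [on edge]
    (5,4)@(11, 9): e=[14,0,0] → ·  [on edge]
    (6,5)@(13, 11): e=[18,0,-4] → ·  [on edge]
    (7,6)@(15, 13): e=[22,0,-8] → ·  [on edge]
  covered (0 px):
    · · · · · · · · · · ·
    · · · · · · · · · · ·
    · · · · · · · · · · ·
    · · · · · · · · · · ·
    · · · · · · · · · · ·
    · · · · · · · · · · ·
    · · · · · · · · · · ·
T4:
  2·area = 74  (B↔C swapped to make it positive)
  edge (8, 14)→(2, 12): d=(-6,-2) top-left  bias=+0
  edge (2, 12)→(6, 1): d=(4,-11) top-left  bias=+0
  edge (6, 1)→(8, 14): d=(2,13) right/bottom  bias=-1
    (2,2)@(5, 5): e=[48,5,21] → #
    (3,2)@(7, 5): e=[52,27,-5] → ·
    (2,3)@(5, 7): e=[36,13,25] → #
    (3,3)@(7, 7): e=[40,35,-1] → ·
    (2,4)@(5, 9): e=[24,21,29] → #
    (3,4)@(7, 9): e=[28,43,3] → #
    (4,4)@(9, 9): e=[32,65,-23] → ·
    (1,5)@(3, 11): e=[8,7,59] → #
    (4,5)@(9, 11): e=[20,73,-19] → ·
    (1,6)@(3, 13): e=[-4,15,63] → ·
    (2,6)@(5, 13): e=[0,37,37] → #  [on edge]
    (4,6)@(9, 13): e=[8,81,-15] → ·
  covered (9 px):
    · · · · · · · · · · ·
    · · · · · · · · · · ·
    · · # · · · · · · · ·
    · · # · · · · · · · ·
    · · # # · · · · · · ·
    · # # # · · · · · · ·
    · · # # · · · · · · ·

Result: [6,11,3]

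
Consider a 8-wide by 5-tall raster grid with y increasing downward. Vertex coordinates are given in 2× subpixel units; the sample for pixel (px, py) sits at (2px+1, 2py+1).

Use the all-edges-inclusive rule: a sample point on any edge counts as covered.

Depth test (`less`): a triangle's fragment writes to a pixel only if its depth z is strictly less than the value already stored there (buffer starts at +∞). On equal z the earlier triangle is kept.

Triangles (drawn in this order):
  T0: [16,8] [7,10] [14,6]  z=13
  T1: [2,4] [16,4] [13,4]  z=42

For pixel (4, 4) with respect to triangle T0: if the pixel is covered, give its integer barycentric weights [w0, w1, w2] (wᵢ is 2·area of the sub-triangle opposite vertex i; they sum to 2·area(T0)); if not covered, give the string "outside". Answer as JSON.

T0:
  2·area = 22
  edge (16, 8)→(7, 10): d=(-9,2) inclusive
  edge (7, 10)→(14, 6): d=(7,-4) inclusive
  edge (14, 6)→(16, 8): d=(2,2) inclusive
    (4,0)@(9, 1): e=[77,-55,0] → ·  [on edge]
    (5,1)@(11, 3): e=[55,-33,0] → ·  [on edge]
    (6,2)@(13, 5): e=[33,-11,0] → ·  [on edge]
    (6,3)@(13, 7): e=[15,3,4] → █
    (7,3)@(15, 7): e=[11,11,0] → █  [on edge]
    (4,4)@(9, 9): e=[5,1,16] → █
    (5,4)@(11, 9): e=[1,9,12] → █
    (6,4)@(13, 9): e=[-3,17,8] → ·
    (7,4)@(15, 9): e=[-7,25,4] → ·
  covered (4 px):
    · · · · · · · ·
    · · · · · · · ·
    · · · · · · · ·
    · · · · · · █ █
    · · · · █ █ · ·
T1:
  degenerate (2·area = 0) — covers nothing

Final: [1,16,5]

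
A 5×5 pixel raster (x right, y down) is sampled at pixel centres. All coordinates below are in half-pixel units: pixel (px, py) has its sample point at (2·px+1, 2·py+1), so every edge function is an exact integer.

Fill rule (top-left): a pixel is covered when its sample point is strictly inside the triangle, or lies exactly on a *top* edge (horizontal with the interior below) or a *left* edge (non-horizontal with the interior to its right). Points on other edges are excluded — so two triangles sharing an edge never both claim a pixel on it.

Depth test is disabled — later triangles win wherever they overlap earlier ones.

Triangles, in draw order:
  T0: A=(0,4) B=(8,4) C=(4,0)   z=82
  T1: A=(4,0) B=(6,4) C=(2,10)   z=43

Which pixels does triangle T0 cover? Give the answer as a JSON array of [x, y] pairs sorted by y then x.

T0:
  2·area = 32  (B↔C swapped to make it positive)
  edge (0, 4)→(4, 0): d=(4,-4) top-left  bias=+0
  edge (4, 0)→(8, 4): d=(4,4) right/bottom  bias=-1
  edge (8, 4)→(0, 4): d=(-8,0) right/bottom  bias=-1
    (1,0)@(3, 1): e=[0,8,24] → #  [on edge]
    (2,0)@(5, 1): e=[8,0,24] → ·  [on edge]
    (0,1)@(1, 3): e=[0,24,8] → #  [on edge]
    (2,1)@(5, 3): e=[16,8,8] → #
    (3,1)@(7, 3): e=[24,0,8] → ·  [on edge]
    (0,2)@(1, 5): e=[8,32,-8] → ·
    (1,2)@(3, 5): e=[16,24,-8] → ·
    (2,2)@(5, 5): e=[24,16,-8] → ·
    (4,2)@(9, 5): e=[40,0,-8] → ·  [on edge]
  covered (4 px):
    · # · · ·
    # # # · ·
    · · · · ·
    · · · · ·
    · · · · ·
T1:
  2·area = 28
  edge (4, 0)→(6, 4): d=(2,4) right/bottom  bias=-1
  edge (6, 4)→(2, 10): d=(-4,6) right/bottom  bias=-1
  edge (2, 10)→(4, 0): d=(2,-10) top-left  bias=+0
    (2,1)@(5, 3): e=[2,10,16] → #
    (3,1)@(7, 3): e=[-6,-2,36] → ·
    (1,2)@(3, 5): e=[14,14,0] → #  [on edge]
    (3,2)@(7, 5): e=[-2,-10,40] → ·
    (1,3)@(3, 7): e=[18,6,4] → #
    (2,3)@(5, 7): e=[10,-6,24] → ·
    (1,4)@(3, 9): e=[22,-2,8] → ·
  covered (4 px):
    · · · · ·
    · · # · ·
    · # # · ·
    · # · · ·
    · · · · ·

Final: [[1,0],[0,1],[1,1],[2,1]]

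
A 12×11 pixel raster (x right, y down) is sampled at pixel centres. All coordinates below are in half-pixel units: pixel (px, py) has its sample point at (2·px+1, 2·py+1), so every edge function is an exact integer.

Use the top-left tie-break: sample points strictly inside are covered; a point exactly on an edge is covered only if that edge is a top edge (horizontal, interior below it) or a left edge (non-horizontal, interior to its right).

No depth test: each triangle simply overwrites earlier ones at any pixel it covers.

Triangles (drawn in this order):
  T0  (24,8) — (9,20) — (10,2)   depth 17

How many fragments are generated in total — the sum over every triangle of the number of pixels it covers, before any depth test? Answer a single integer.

T0:
  2·area = 258
  edge (24, 8)→(9, 20): d=(-15,12) right/bottom  bias=-1
  edge (9, 20)→(10, 2): d=(1,-18) top-left  bias=+0
  edge (10, 2)→(24, 8): d=(14,6) right/bottom  bias=-1
    (5,1)@(11, 3): e=[231,19,8] → #
    (6,1)@(13, 3): e=[207,55,-4] → ·
    (5,2)@(11, 5): e=[201,21,36] → #
    (6,2)@(13, 5): e=[177,57,24] → #
    (7,2)@(15, 5): e=[153,93,12] → #
    (8,2)@(17, 5): e=[129,129,0] → ·  [on edge]
    (5,3)@(11, 7): e=[171,23,64] → #
    (8,3)@(17, 7): e=[99,131,28] → #
    (9,3)@(19, 7): e=[75,167,16] → #
    (10,3)@(21, 7): e=[51,203,4] → #
    (11,3)@(23, 7): e=[27,239,-8] → ·
    (5,4)@(11, 9): e=[141,25,92] → #
  covered (29 px):
    · · · · · · · · · · · ·
    · · · · · # · · · · · ·
    · · · · · # # # · · · ·
    · · · · · # # # # # # ·
    · · · · · # # # # # # ·
    · · · · · # # # # # · ·
    · · · · · # # # # · · ·
    · · · · · # # # · · · ·
    · · · · · # · · · · · ·
    · · · · · · · · · · · ·
    · · · · · · · · · · · ·

Answer: 29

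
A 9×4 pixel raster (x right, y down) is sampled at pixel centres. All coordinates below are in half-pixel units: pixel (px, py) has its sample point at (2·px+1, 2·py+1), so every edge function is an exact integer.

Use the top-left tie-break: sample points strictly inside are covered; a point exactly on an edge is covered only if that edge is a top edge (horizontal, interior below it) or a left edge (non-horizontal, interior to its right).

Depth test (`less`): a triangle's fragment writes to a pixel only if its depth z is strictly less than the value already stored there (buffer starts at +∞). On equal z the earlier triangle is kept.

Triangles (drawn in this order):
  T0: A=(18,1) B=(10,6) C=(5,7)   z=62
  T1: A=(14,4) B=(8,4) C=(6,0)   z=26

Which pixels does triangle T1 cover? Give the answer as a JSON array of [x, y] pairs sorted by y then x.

T0:
  2·area = 17
  edge (18, 1)→(10, 6): d=(-8,5) right/bottom  bias=-1
  edge (10, 6)→(5, 7): d=(-5,1) right/bottom  bias=-1
  edge (5, 7)→(18, 1): d=(13,-6) top-left  bias=+0
    (5,2)@(11, 5): e=[3,4,10] → #
    (6,2)@(13, 5): e=[-7,2,22] → ·
    (7,2)@(15, 5): e=[-17,0,34] → ·  [on edge]
    (2,3)@(5, 7): e=[17,0,0] → ·  [on edge]
    (5,3)@(11, 7): e=[-13,-6,36] → ·
  covered (1 px):
    · · · · · · · · ·
    · · · · · · · · ·
    · · · · · # · · ·
    · · · · · · · · ·
T1:
  2·area = 24
  edge (14, 4)→(8, 4): d=(-6,0) right/bottom  bias=-1
  edge (8, 4)→(6, 0): d=(-2,-4) top-left  bias=+0
  edge (6, 0)→(14, 4): d=(8,4) right/bottom  bias=-1
    (3,0)@(7, 1): e=[18,2,4] → #
    (4,0)@(9, 1): e=[18,10,-4] → ·
    (3,1)@(7, 3): e=[6,-2,20] → ·
    (4,1)@(9, 3): e=[6,6,12] → #
    (5,1)@(11, 3): e=[6,14,4] → #
    (6,1)@(13, 3): e=[6,22,-4] → ·
    (4,2)@(9, 5): e=[-6,2,28] → ·
    (5,2)@(11, 5): e=[-6,10,20] → ·
  covered (3 px):
    · · · # · · · · ·
    · · · · # # · · ·
    · · · · · · · · ·
    · · · · · · · · ·

Answer: [[3,0],[4,1],[5,1]]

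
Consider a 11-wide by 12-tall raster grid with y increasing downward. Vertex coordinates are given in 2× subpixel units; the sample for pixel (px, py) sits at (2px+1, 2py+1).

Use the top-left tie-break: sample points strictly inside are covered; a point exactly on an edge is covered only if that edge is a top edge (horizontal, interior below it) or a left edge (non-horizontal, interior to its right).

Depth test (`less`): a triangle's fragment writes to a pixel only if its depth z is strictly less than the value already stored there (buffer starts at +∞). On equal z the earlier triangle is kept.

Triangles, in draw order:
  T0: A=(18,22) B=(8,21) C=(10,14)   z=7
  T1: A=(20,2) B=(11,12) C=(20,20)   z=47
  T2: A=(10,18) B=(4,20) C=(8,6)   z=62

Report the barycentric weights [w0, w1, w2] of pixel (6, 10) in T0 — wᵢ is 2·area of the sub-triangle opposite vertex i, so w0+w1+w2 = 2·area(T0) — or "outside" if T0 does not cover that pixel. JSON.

T0:
  2·area = 72
  edge (18, 22)→(8, 21): d=(-10,-1) top-left  bias=+0
  edge (8, 21)→(10, 14): d=(2,-7) top-left  bias=+0
  edge (10, 14)→(18, 22): d=(8,8) right/bottom  bias=-1
    (0,2)@(1, 5): e=[153,-81,0] → .  [on edge]
    (1,3)@(3, 7): e=[135,-63,0] → .  [on edge]
    (2,4)@(5, 9): e=[117,-45,0] → .  [on edge]
    (3,5)@(7, 11): e=[99,-27,0] → .  [on edge]
    (4,6)@(9, 13): e=[81,-9,0] → .  [on edge]
    (5,7)@(11, 15): e=[63,9,0] → .  [on edge]
    (5,8)@(11, 17): e=[43,13,16] → X
    (6,8)@(13, 17): e=[45,27,0] → .  [on edge]
    (4,9)@(9, 19): e=[21,3,48] → X
    (6,9)@(13, 19): e=[25,31,16] → X
    (7,9)@(15, 19): e=[27,45,0] → .  [on edge]
    (4,10)@(9, 21): e=[1,7,64] → X
    (8,10)@(17, 21): e=[9,63,0] → .  [on edge]
    (9,11)@(19, 23): e=[-9,81,0] → .  [on edge]
  covered (8 px):
    . . . . . . . . . . .
    . . . . . . . . . . .
    . . . . . . . . . . .
    . . . . . . . . . . .
    . . . . . . . . . . .
    . . . . . . . . . . .
    . . . . . . . . . . .
    . . . . . . . . . . .
    . . . . . X . . . . .
    . . . . X X X . . . .
    . . . . X X X X . . .
    . . . . . . . . . . .
T1:
  2·area = 162  (B↔C swapped to make it positive)
  edge (20, 2)→(20, 20): d=(0,18) right/bottom  bias=-1
  edge (20, 20)→(11, 12): d=(-9,-8) top-left  bias=+0
  edge (11, 12)→(20, 2): d=(9,-10) top-left  bias=+0
    (9,2)@(19, 5): e=[18,127,17] → X
    (10,2)@(21, 5): e=[-18,143,37] → .
    (8,3)@(17, 7): e=[54,93,15] → X
    (10,3)@(21, 7): e=[-18,125,55] → .
    (7,4)@(15, 9): e=[90,59,13] → X
    (10,4)@(21, 9): e=[-18,107,73] → .
    (6,5)@(13, 11): e=[126,25,11] → X
    (10,5)@(21, 11): e=[-18,89,91] → .
    (6,6)@(13, 13): e=[126,7,29] → X
    (10,6)@(21, 13): e=[-18,71,109] → .
    (6,7)@(13, 15): e=[126,-11,47] → .
    (7,7)@(15, 15): e=[90,5,67] → X
  covered (20 px):
    . . . . . . . . . . .
    . . . . . . . . . . .
    . . . . . . . . . X .
    . . . . . . . . X X .
    . . . . . . . X X X .
    . . . . . . X X X X .
    . . . . . . X X X X .
    . . . . . . . X X X .
    . . . . . . . . X X .
    . . . . . . . . . X .
    . . . . . . . . . . .
    . . . . . . . . . . .
T2:
  2·area = 76
  edge (10, 18)→(4, 20): d=(-6,2) right/bottom  bias=-1
  edge (4, 20)→(8, 6): d=(4,-14) top-left  bias=+0
  edge (8, 6)→(10, 18): d=(2,12) right/bottom  bias=-1
    (3,5)@(7, 11): e=[48,6,22] → X
    (4,5)@(9, 11): e=[44,34,-2] → .
    (3,6)@(7, 13): e=[36,14,26] → X
    (4,6)@(9, 13): e=[32,42,2] → X
    (5,6)@(11, 13): e=[28,70,-22] → .
    (3,7)@(7, 15): e=[24,22,30] → X
    (5,7)@(11, 15): e=[16,78,-18] → .
    (9,7)@(19, 15): e=[0,190,-114] → .  [on edge]
    (2,8)@(5, 17): e=[16,2,58] → X
    (5,8)@(11, 17): e=[4,86,-14] → .
    (6,8)@(13, 17): e=[0,114,-38] → .  [on edge]
    (2,9)@(5, 19): e=[4,10,62] → X
    (3,9)@(7, 19): e=[0,38,38] → .  [on edge]
    (0,10)@(1, 21): e=[0,-38,114] → .  [on edge]
  covered (9 px):
    . . . . . . . . . . .
    . . . . . . . . . . .
    . . . . . . . . . . .
    . . . . . . . . . . .
    . . . . . . . . . . .
    . . . X . . . . . . .
    . . . X X . . . . . .
    . . . X X . . . . . .
    . . X X X . . . . . .
    . . X . . . . . . . .
    . . . . . . . . . . .
    . . . . . . . . . . .

Result: [35,32,5]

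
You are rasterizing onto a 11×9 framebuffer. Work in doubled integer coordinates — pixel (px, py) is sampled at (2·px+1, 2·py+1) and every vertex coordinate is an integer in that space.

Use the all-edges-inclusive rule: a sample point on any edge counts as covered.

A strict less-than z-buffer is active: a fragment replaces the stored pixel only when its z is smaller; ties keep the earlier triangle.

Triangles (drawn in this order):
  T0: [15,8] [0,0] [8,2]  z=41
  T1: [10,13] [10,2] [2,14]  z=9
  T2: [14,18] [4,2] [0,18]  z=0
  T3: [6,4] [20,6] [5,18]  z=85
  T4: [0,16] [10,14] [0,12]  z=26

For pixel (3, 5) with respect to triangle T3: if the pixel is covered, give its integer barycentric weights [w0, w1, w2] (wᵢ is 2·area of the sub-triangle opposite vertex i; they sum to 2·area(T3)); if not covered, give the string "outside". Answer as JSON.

T0:
  2·area = 34
  edge (15, 8)→(0, 0): d=(-15,-8) inclusive
  edge (0, 0)→(8, 2): d=(8,2) inclusive
  edge (8, 2)→(15, 8): d=(7,6) inclusive
    (1,0)@(3, 1): e=[9,2,23] → #
    (2,0)@(5, 1): e=[25,-2,11] → ·
    (1,1)@(3, 3): e=[-21,18,37] → ·
    (3,1)@(7, 3): e=[11,10,13] → #
    (4,1)@(9, 3): e=[27,6,1] → #
    (5,1)@(11, 3): e=[43,2,-11] → ·
    (3,2)@(7, 5): e=[-19,26,27] → ·
    (4,2)@(9, 5): e=[-3,22,15] → ·
    (5,2)@(11, 5): e=[13,18,3] → #
    (6,2)@(13, 5): e=[29,14,-9] → ·
    (5,3)@(11, 7): e=[-17,34,17] → ·
  covered (4 px):
    · # · · · · · · · · ·
    · · · # # · · · · · ·
    · · · · · # · · · · ·
    · · · · · · · · · · ·
    · · · · · · · · · · ·
    · · · · · · · · · · ·
    · · · · · · · · · · ·
    · · · · · · · · · · ·
    · · · · · · · · · · ·
T1:
  2·area = 88  (B↔C swapped to make it positive)
  edge (10, 13)→(2, 14): d=(-8,1) inclusive
  edge (2, 14)→(10, 2): d=(8,-12) inclusive
  edge (10, 2)→(10, 13): d=(0,11) inclusive
    (4,2)@(9, 5): e=[65,12,11] → #
    (5,2)@(11, 5): e=[63,36,-11] → ·
    (3,3)@(7, 7): e=[51,4,33] → #
    (5,3)@(11, 7): e=[47,52,-11] → ·
    (3,4)@(7, 9): e=[35,20,33] → #
    (5,4)@(11, 9): e=[31,68,-11] → ·
    (2,5)@(5, 11): e=[21,12,55] → #
    (5,5)@(11, 11): e=[15,84,-11] → ·
    (1,6)@(3, 13): e=[7,4,77] → #
    (5,6)@(11, 13): e=[-1,100,-11] → ·
    (1,7)@(3, 15): e=[-9,20,77] → ·
    (2,7)@(5, 15): e=[-11,44,55] → ·
  covered (12 px):
    · · · · · · · · · · ·
    · · · · · · · · · · ·
    · · · · # · · · · · ·
    · · · # # · · · · · ·
    · · · # # · · · · · ·
    · · # # # · · · · · ·
    · # # # # · · · · · ·
    · · · · · · · · · · ·
    · · · · · · · · · · ·
T2:
  2·area = 224  (B↔C swapped to make it positive)
  edge (14, 18)→(0, 18): d=(-14,0) inclusive
  edge (0, 18)→(4, 2): d=(4,-16) inclusive
  edge (4, 2)→(14, 18): d=(10,16) inclusive
    (2,2)@(5, 5): e=[182,28,14] → #
    (3,2)@(7, 5): e=[182,60,-18] → ·
    (1,3)@(3, 7): e=[154,4,66] → #
    (3,3)@(7, 7): e=[154,68,2] → #
    (4,3)@(9, 7): e=[154,100,-30] → ·
    (1,4)@(3, 9): e=[126,12,86] → #
    (4,4)@(9, 9): e=[126,108,-10] → ·
    (1,5)@(3, 11): e=[98,20,106] → #
    (4,5)@(9, 11): e=[98,116,10] → #
    (5,5)@(11, 11): e=[98,148,-22] → ·
    (1,6)@(3, 13): e=[70,28,126] → #
    (5,6)@(11, 13): e=[70,156,-2] → ·
  covered (28 px):
    · · · · · · · · · · ·
    · · · · · · · · · · ·
    · · # · · · · · · · ·
    · # # # · · · · · · ·
    · # # # · · · · · · ·
    · # # # # · · · · · ·
    · # # # # · · · · · ·
    # # # # # # · · · · ·
    # # # # # # # · · · ·
T3:
  2·area = 198
  edge (6, 4)→(20, 6): d=(14,2) inclusive
  edge (20, 6)→(5, 18): d=(-15,12) inclusive
  edge (5, 18)→(6, 4): d=(1,-14) inclusive
    (3,2)@(7, 5): e=[12,171,15] → #
    (4,2)@(9, 5): e=[8,147,43] → #
    (5,2)@(11, 5): e=[4,123,71] → #
    (6,2)@(13, 5): e=[0,99,99] → #  [on edge]
    (7,2)@(15, 5): e=[-4,75,127] → ·
    (3,3)@(7, 7): e=[40,141,17] → #
    (7,3)@(15, 7): e=[24,45,129] → #
    (8,3)@(17, 7): e=[20,21,157] → #
    (9,3)@(19, 7): e=[16,-3,185] → ·
    (3,4)@(7, 9): e=[68,111,19] → #
    (8,4)@(17, 9): e=[48,-9,159] → ·
    (3,5)@(7, 11): e=[96,81,21] → #
  covered (23 px):
    · · · · · · · · · · ·
    · · · · · · · · · · ·
    · · · # # # # · · · ·
    · · · # # # # # # · ·
    · · · # # # # # · · ·
    · · · # # # # · · · ·
    · · · # # # · · · · ·
    · · · # · · · · · · ·
    · · · · · · · · · · ·
T4:
  2·area = 40  (B↔C swapped to make it positive)
  edge (0, 16)→(0, 12): d=(0,-4) inclusive
  edge (0, 12)→(10, 14): d=(10,2) inclusive
  edge (10, 14)→(0, 16): d=(-10,2) inclusive
    (0,6)@(1, 13): e=[4,8,28] → #
    (1,6)@(3, 13): e=[12,4,24] → #
    (2,6)@(5, 13): e=[20,0,20] → #  [on edge]
    (3,6)@(7, 13): e=[28,-4,16] → ·
    (7,6)@(15, 13): e=[60,-20,0] → ·  [on edge]
    (0,7)@(1, 15): e=[4,28,8] → #
    (2,7)@(5, 15): e=[20,20,0] → #  [on edge]
    (3,7)@(7, 15): e=[28,16,-4] → ·
    (7,7)@(15, 15): e=[60,0,-20] → ·  [on edge]
    (0,8)@(1, 17): e=[4,48,-12] → ·
    (1,8)@(3, 17): e=[12,44,-16] → ·
    (2,8)@(5, 17): e=[20,40,-20] → ·
  covered (6 px):
    · · · · · · · · · · ·
    · · · · · · · · · · ·
    · · · · · · · · · · ·
    · · · · · · · · · · ·
    · · · · · · · · · · ·
    · · · · · · · · · · ·
    # # # · · · · · · · ·
    # # # · · · · · · · ·
    · · · · · · · · · · ·

Answer: [81,21,96]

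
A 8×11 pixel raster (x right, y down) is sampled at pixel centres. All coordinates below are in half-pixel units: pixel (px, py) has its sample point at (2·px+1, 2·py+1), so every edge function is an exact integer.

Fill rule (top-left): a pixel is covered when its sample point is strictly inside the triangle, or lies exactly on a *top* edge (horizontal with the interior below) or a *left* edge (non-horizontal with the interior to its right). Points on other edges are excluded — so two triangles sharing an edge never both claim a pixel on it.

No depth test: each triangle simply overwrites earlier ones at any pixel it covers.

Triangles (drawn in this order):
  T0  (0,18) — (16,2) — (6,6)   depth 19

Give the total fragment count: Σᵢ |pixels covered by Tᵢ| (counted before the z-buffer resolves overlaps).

T0:
  2·area = 96  (B↔C swapped to make it positive)
  edge (0, 18)→(6, 6): d=(6,-12) top-left  bias=+0
  edge (6, 6)→(16, 2): d=(10,-4) top-left  bias=+0
  edge (16, 2)→(0, 18): d=(-16,16) right/bottom  bias=-1
    (7,1)@(15, 3): e=[90,6,0] → ·  [on edge]
    (4,2)@(9, 5): e=[30,2,64] → █
    (5,2)@(11, 5): e=[54,10,32] → █
    (6,2)@(13, 5): e=[78,18,0] → ·  [on edge]
    (3,3)@(7, 7): e=[18,14,64] → █
    (5,3)@(11, 7): e=[66,30,0] → ·  [on edge]
    (2,4)@(5, 9): e=[6,26,64] → █
    (4,4)@(9, 9): e=[54,42,0] → ·  [on edge]
    (2,5)@(5, 11): e=[18,46,32] → █
    (3,5)@(7, 11): e=[42,54,0] → ·  [on edge]
    (1,6)@(3, 13): e=[6,58,32] → █
    (2,6)@(5, 13): e=[30,66,0] → ·  [on edge]
    (1,7)@(3, 15): e=[18,78,0] → ·  [on edge]
    (0,8)@(1, 17): e=[6,90,0] → ·  [on edge]
  covered (8 px):
    · · · · · · · ·
    · · · · · · · ·
    · · · · █ █ · ·
    · · · █ █ · · ·
    · · █ █ · · · ·
    · · █ · · · · ·
    · █ · · · · · ·
    · · · · · · · ·
    · · · · · · · ·
    · · · · · · · ·
    · · · · · · · ·

Final: 8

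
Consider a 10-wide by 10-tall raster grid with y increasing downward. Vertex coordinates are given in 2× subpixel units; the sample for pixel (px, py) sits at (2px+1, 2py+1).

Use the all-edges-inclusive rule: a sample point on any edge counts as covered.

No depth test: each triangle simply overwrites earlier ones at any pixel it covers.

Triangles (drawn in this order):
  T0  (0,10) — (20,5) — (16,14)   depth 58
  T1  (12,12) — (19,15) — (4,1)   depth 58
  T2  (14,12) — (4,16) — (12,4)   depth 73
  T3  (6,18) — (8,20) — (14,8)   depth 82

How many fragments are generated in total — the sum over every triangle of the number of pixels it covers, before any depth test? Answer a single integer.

T0:
  2·area = 160
  edge (0, 10)→(20, 5): d=(20,-5) inclusive
  edge (20, 5)→(16, 14): d=(-4,9) inclusive
  edge (16, 14)→(0, 10): d=(-16,-4) inclusive
    (6,3)@(13, 7): e=[5,55,100] → X
    (7,3)@(15, 7): e=[15,37,108] → X
    (8,3)@(17, 7): e=[25,19,116] → X
    (9,3)@(19, 7): e=[35,1,124] → X
    (2,4)@(5, 9): e=[5,119,36] → X
    (3,4)@(7, 9): e=[15,101,44] → X
    (4,4)@(9, 9): e=[25,83,52] → X
    (5,4)@(11, 9): e=[35,65,60] → X
    (9,4)@(19, 9): e=[75,-7,92] → .
    (2,5)@(5, 11): e=[45,111,4] → X
    (9,5)@(19, 11): e=[115,-15,60] → .
    (2,6)@(5, 13): e=[85,103,-28] → .
  covered (20 px):
    . . . . . . . . . .
    . . . . . . . . . .
    . . . . . . . . . .
    . . . . . . X X X X
    . . X X X X X X X .
    . . X X X X X X X .
    . . . . . . X X . .
    . . . . . . . . . .
    . . . . . . . . . .
    . . . . . . . . . .
T1:
  2·area = 53  (B↔C swapped to make it positive)
  edge (12, 12)→(4, 1): d=(-8,-11) inclusive
  edge (4, 1)→(19, 15): d=(15,14) inclusive
  edge (19, 15)→(12, 12): d=(-7,-3) inclusive
    (3,2)@(7, 5): e=[1,18,34] → X
    (4,2)@(9, 5): e=[23,-10,40] → .
    (3,3)@(7, 7): e=[-15,48,20] → .
    (4,3)@(9, 7): e=[7,20,26] → X
    (5,3)@(11, 7): e=[29,-8,32] → .
    (2,4)@(5, 9): e=[-53,106,0] → .  [on edge]
    (4,4)@(9, 9): e=[-9,50,12] → .
    (5,4)@(11, 9): e=[13,22,18] → X
    (6,4)@(13, 9): e=[35,-6,24] → .
    (5,5)@(11, 11): e=[-3,52,4] → .
    (6,5)@(13, 11): e=[19,24,10] → X
    (7,5)@(15, 11): e=[41,-4,16] → .
    (9,7)@(19, 15): e=[53,0,0] → X  [on edge]
  covered (6 px):
    . . . . . . . . . .
    . . . . . . . . . .
    . . . X . . . . . .
    . . . . X . . . . .
    . . . . . X . . . .
    . . . . . . X . . .
    . . . . . . . X . .
    . . . . . . . . . X
    . . . . . . . . . .
    . . . . . . . . . .
T2:
  2·area = 88
  edge (14, 12)→(4, 16): d=(-10,4) inclusive
  edge (4, 16)→(12, 4): d=(8,-12) inclusive
  edge (12, 4)→(14, 12): d=(2,8) inclusive
    (5,3)@(11, 7): e=[62,12,14] → X
    (6,3)@(13, 7): e=[54,36,-2] → .
    (4,4)@(9, 9): e=[50,4,34] → X
    (6,4)@(13, 9): e=[34,52,2] → X
    (7,4)@(15, 9): e=[26,76,-14] → .
    (4,5)@(9, 11): e=[30,20,38] → X
    (7,5)@(15, 11): e=[6,92,-10] → .
    (3,6)@(7, 13): e=[18,12,58] → X
    (6,6)@(13, 13): e=[-6,84,10] → .
    (2,7)@(5, 15): e=[6,4,78] → X
    (3,7)@(7, 15): e=[-2,28,62] → .
    (4,7)@(9, 15): e=[-10,52,46] → .
  covered (11 px):
    . . . . . . . . . .
    . . . . . . . . . .
    . . . . . . . . . .
    . . . . . X . . . .
    . . . . X X X . . .
    . . . . X X X . . .
    . . . X X X . . . .
    . . X . . . . . . .
    . . . . . . . . . .
    . . . . . . . . . .
T3:
  2·area = 36  (B↔C swapped to make it positive)
  edge (6, 18)→(14, 8): d=(8,-10) inclusive
  edge (14, 8)→(8, 20): d=(-6,12) inclusive
  edge (8, 20)→(6, 18): d=(-2,-2) inclusive
    (0,6)@(1, 13): e=[-90,126,0] → .  [on edge]
    (5,6)@(11, 13): e=[10,6,20] → X
    (6,6)@(13, 13): e=[30,-18,24] → .
    (1,7)@(3, 15): e=[-54,90,0] → .  [on edge]
    (4,7)@(9, 15): e=[6,18,12] → X
    (5,7)@(11, 15): e=[26,-6,16] → .
    (2,8)@(5, 17): e=[-18,54,0] → .  [on edge]
    (3,8)@(7, 17): e=[2,30,4] → X
    (5,8)@(11, 17): e=[42,-18,12] → .
    (3,9)@(7, 19): e=[18,18,0] → X  [on edge]
    (4,9)@(9, 19): e=[38,-6,4] → .
  covered (5 px):
    . . . . . . . . . .
    . . . . . . . . . .
    . . . . . . . . . .
    . . . . . . . . . .
    . . . . . . . . . .
    . . . . . . . . . .
    . . . . . X . . . .
    . . . . X . . . . .
    . . . X X . . . . .
    . . . X . . . . . .

Result: 42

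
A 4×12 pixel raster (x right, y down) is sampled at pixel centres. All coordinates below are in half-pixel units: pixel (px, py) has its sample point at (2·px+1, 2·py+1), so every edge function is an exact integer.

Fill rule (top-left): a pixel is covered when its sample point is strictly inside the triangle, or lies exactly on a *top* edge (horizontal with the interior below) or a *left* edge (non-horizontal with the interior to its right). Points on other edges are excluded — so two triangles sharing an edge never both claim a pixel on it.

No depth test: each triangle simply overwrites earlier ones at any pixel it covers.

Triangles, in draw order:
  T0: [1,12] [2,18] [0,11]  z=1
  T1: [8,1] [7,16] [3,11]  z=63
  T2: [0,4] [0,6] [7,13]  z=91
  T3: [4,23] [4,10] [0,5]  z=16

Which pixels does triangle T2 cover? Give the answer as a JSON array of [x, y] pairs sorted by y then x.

T0:
  2·area = 5
  edge (1, 12)→(2, 18): d=(1,6) right/bottom  bias=-1
  edge (2, 18)→(0, 11): d=(-2,-7) top-left  bias=+0
  edge (0, 11)→(1, 12): d=(1,1) right/bottom  bias=-1
    (0,6)@(1, 13): e=[1,3,1] → X
    (1,6)@(3, 13): e=[-11,17,-1] → .
    (0,7)@(1, 15): e=[3,-1,3] → .
  covered (1 px):
    . . . .
    . . . .
    . . . .
    . . . .
    . . . .
    . . . .
    X . . .
    . . . .
    . . . .
    . . . .
    . . . .
    . . . .
T1:
  2·area = 65
  edge (8, 1)→(7, 16): d=(-1,15) right/bottom  bias=-1
  edge (7, 16)→(3, 11): d=(-4,-5) top-left  bias=+0
  edge (3, 11)→(8, 1): d=(5,-10) top-left  bias=+0
    (3,1)@(7, 3): e=[13,52,0] → X  [on edge]
    (3,2)@(7, 5): e=[11,44,10] → X
    (2,3)@(5, 7): e=[39,26,0] → X  [on edge]
    (2,4)@(5, 9): e=[37,18,10] → X
    (1,5)@(3, 11): e=[65,0,0] → X  [on edge]
    (1,6)@(3, 13): e=[63,-8,10] → .
    (2,6)@(5, 13): e=[33,2,30] → X
    (0,7)@(1, 15): e=[91,-26,0] → .  [on edge]
    (2,7)@(5, 15): e=[31,-6,40] → .
    (3,7)@(7, 15): e=[1,4,60] → X
    (3,8)@(7, 17): e=[-1,-4,70] → .
  covered (12 px):
    . . . .
    . . . X
    . . . X
    . . X X
    . . X X
    . X X X
    . . X X
    . . . X
    . . . .
    . . . .
    . . . .
    . . . .
T2:
  2·area = 14  (B↔C swapped to make it positive)
  edge (0, 4)→(7, 13): d=(7,9) right/bottom  bias=-1
  edge (7, 13)→(0, 6): d=(-7,-7) top-left  bias=+0
  edge (0, 6)→(0, 4): d=(0,-2) top-left  bias=+0
    (0,3)@(1, 7): e=[12,0,2] → X  [on edge]
    (1,3)@(3, 7): e=[-6,14,6] → .
    (0,4)@(1, 9): e=[26,-14,2] → .
    (1,4)@(3, 9): e=[8,0,6] → X  [on edge]
    (2,4)@(5, 9): e=[-10,14,10] → .
    (1,5)@(3, 11): e=[22,-14,6] → .
    (2,5)@(5, 11): e=[4,0,10] → X  [on edge]
    (3,5)@(7, 11): e=[-14,14,14] → .
    (2,6)@(5, 13): e=[18,-14,10] → .
    (3,6)@(7, 13): e=[0,0,14] → .  [on edge]
  covered (3 px):
    . . . .
    . . . .
    . . . .
    X . . .
    . X . .
    . . X .
    . . . .
    . . . .
    . . . .
    . . . .
    . . . .
    . . . .
T3:
  2·area = 52  (B↔C swapped to make it positive)
  edge (4, 23)→(0, 5): d=(-4,-18) top-left  bias=+0
  edge (0, 5)→(4, 10): d=(4,5) right/bottom  bias=-1
  edge (4, 10)→(4, 23): d=(0,13) right/bottom  bias=-1
    (0,3)@(1, 7): e=[10,3,39] → X
    (1,3)@(3, 7): e=[46,-7,13] → .
    (0,4)@(1, 9): e=[2,11,39] → X
    (1,4)@(3, 9): e=[38,1,13] → X
    (2,4)@(5, 9): e=[74,-9,-13] → .
    (0,5)@(1, 11): e=[-6,19,39] → .
    (1,5)@(3, 11): e=[30,9,13] → X
    (2,5)@(5, 11): e=[66,-1,-13] → .
    (1,6)@(3, 13): e=[22,17,13] → X
    (2,6)@(5, 13): e=[58,7,-13] → .
    (1,7)@(3, 15): e=[14,25,13] → X
    (2,7)@(5, 15): e=[50,15,-13] → .
  covered (7 px):
    . . . .
    . . . .
    . . . .
    X . . .
    X X . .
    . X . .
    . X . .
    . X . .
    . X . .
    . . . .
    . . . .
    . . . .

Answer: [[0,3],[1,4],[2,5]]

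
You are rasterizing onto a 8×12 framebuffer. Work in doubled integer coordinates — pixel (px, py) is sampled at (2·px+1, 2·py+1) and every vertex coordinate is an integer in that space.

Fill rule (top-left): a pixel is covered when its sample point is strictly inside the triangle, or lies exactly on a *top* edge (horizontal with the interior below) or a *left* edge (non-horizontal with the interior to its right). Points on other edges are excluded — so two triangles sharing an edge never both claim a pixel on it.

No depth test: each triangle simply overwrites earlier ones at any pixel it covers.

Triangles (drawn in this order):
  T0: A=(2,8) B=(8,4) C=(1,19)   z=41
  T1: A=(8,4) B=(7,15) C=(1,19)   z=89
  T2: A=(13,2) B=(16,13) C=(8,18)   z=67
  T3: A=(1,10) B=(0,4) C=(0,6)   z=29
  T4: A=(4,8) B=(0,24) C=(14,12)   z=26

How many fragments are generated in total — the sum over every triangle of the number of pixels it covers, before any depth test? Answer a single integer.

T0:
  2·area = 62
  edge (2, 8)→(8, 4): d=(6,-4) top-left  bias=+0
  edge (8, 4)→(1, 19): d=(-7,15) right/bottom  bias=-1
  edge (1, 19)→(2, 8): d=(1,-11) top-left  bias=+0
    (3,2)@(7, 5): e=[2,8,52] → #
    (4,2)@(9, 5): e=[10,-22,74] → ·
    (2,3)@(5, 7): e=[6,24,32] → #
    (3,3)@(7, 7): e=[14,-6,54] → ·
    (1,4)@(3, 9): e=[10,40,12] → #
    (3,4)@(7, 9): e=[26,-20,56] → ·
    (1,5)@(3, 11): e=[22,26,14] → #
    (2,5)@(5, 11): e=[30,-4,36] → ·
    (1,6)@(3, 13): e=[34,12,16] → #
    (2,6)@(5, 13): e=[42,-18,38] → ·
    (1,7)@(3, 15): e=[46,-2,18] → ·
    (0,9)@(1, 19): e=[62,0,0] → ·  [on edge]
  covered (6 px):
    · · · · · · · ·
    · · · · · · · ·
    · · · # · · · ·
    · · # · · · · ·
    · # # · · · · ·
    · # · · · · · ·
    · # · · · · · ·
    · · · · · · · ·
    · · · · · · · ·
    · · · · · · · ·
    · · · · · · · ·
    · · · · · · · ·
T1:
  2·area = 62
  edge (8, 4)→(7, 15): d=(-1,11) right/bottom  bias=-1
  edge (7, 15)→(1, 19): d=(-6,4) right/bottom  bias=-1
  edge (1, 19)→(8, 4): d=(7,-15) top-left  bias=+0
    (3,3)@(7, 7): e=[8,48,6] → #
    (4,3)@(9, 7): e=[-14,40,36] → ·
    (3,4)@(7, 9): e=[6,36,20] → #
    (4,4)@(9, 9): e=[-16,28,50] → ·
    (2,5)@(5, 11): e=[26,32,4] → #
    (4,5)@(9, 11): e=[-18,16,64] → ·
    (6,5)@(13, 11): e=[-62,0,124] → ·  [on edge]
    (2,6)@(5, 13): e=[24,20,18] → #
    (4,6)@(9, 13): e=[-20,4,78] → ·
    (1,7)@(3, 15): e=[44,16,2] → #
    (3,7)@(7, 15): e=[0,0,62] → ·  [on edge]
    (1,8)@(3, 17): e=[42,4,16] → #
    (0,9)@(1, 19): e=[62,0,0] → ·  [on edge]
  covered (9 px):
    · · · · · · · ·
    · · · · · · · ·
    · · · · · · · ·
    · · · # · · · ·
    · · · # · · · ·
    · · # # · · · ·
    · · # # · · · ·
    · # # · · · · ·
    · # · · · · · ·
    · · · · · · · ·
    · · · · · · · ·
    · · · · · · · ·
T2:
  2·area = 103
  edge (13, 2)→(16, 13): d=(3,11) right/bottom  bias=-1
  edge (16, 13)→(8, 18): d=(-8,5) right/bottom  bias=-1
  edge (8, 18)→(13, 2): d=(5,-16) top-left  bias=+0
    (6,1)@(13, 3): e=[3,95,5] → #
    (7,1)@(15, 3): e=[-19,85,37] → ·
    (6,2)@(13, 5): e=[9,79,15] → #
    (7,2)@(15, 5): e=[-13,69,47] → ·
    (6,3)@(13, 7): e=[15,63,25] → #
    (7,3)@(15, 7): e=[-7,53,57] → ·
    (5,4)@(11, 9): e=[43,57,3] → #
    (7,4)@(15, 9): e=[-1,37,67] → ·
    (5,5)@(11, 11): e=[49,41,13] → #
    (7,5)@(15, 11): e=[5,21,77] → #
    (5,6)@(11, 13): e=[55,25,23] → #
    (4,7)@(9, 15): e=[83,19,1] → #
  covered (14 px):
    · · · · · · · ·
    · · · · · · # ·
    · · · · · · # ·
    · · · · · · # ·
    · · · · · # # ·
    · · · · · # # #
    · · · · · # # #
    · · · · # # · ·
    · · · · # · · ·
    · · · · · · · ·
    · · · · · · · ·
    · · · · · · · ·
T3:
  2·area = 2  (B↔C swapped to make it positive)
  edge (1, 10)→(0, 6): d=(-1,-4) top-left  bias=+0
  edge (0, 6)→(0, 4): d=(0,-2) top-left  bias=+0
  edge (0, 4)→(1, 10): d=(1,6) right/bottom  bias=-1
  covered (0 px):
    · · · · · · · ·
    · · · · · · · ·
    · · · · · · · ·
    · · · · · · · ·
    · · · · · · · ·
    · · · · · · · ·
    · · · · · · · ·
    · · · · · · · ·
    · · · · · · · ·
    · · · · · · · ·
    · · · · · · · ·
    · · · · · · · ·
T4:
  2·area = 176  (B↔C swapped to make it positive)
  edge (4, 8)→(14, 12): d=(10,4) right/bottom  bias=-1
  edge (14, 12)→(0, 24): d=(-14,12) right/bottom  bias=-1
  edge (0, 24)→(4, 8): d=(4,-16) top-left  bias=+0
    (2,4)@(5, 9): e=[6,150,20] → #
    (3,4)@(7, 9): e=[-2,126,52] → ·
    (2,5)@(5, 11): e=[26,122,28] → #
    (3,5)@(7, 11): e=[18,98,60] → #
    (4,5)@(9, 11): e=[10,74,92] → #
    (5,5)@(11, 11): e=[2,50,124] → #
    (6,5)@(13, 11): e=[-6,26,156] → ·
    (1,6)@(3, 13): e=[54,118,4] → #
    (6,6)@(13, 13): e=[14,-2,164] → ·
    (1,7)@(3, 15): e=[74,90,12] → #
    (5,7)@(11, 15): e=[42,-6,140] → ·
    (1,8)@(3, 17): e=[94,62,20] → #
  covered (22 px):
    · · · · · · · ·
    · · · · · · · ·
    · · · · · · · ·
    · · · · · · · ·
    · · # · · · · ·
    · · # # # # · ·
    · # # # # # · ·
    · # # # # · · ·
    · # # # · · · ·
    · # # · · · · ·
    # # · · · · · ·
    # · · · · · · ·

Result: 51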